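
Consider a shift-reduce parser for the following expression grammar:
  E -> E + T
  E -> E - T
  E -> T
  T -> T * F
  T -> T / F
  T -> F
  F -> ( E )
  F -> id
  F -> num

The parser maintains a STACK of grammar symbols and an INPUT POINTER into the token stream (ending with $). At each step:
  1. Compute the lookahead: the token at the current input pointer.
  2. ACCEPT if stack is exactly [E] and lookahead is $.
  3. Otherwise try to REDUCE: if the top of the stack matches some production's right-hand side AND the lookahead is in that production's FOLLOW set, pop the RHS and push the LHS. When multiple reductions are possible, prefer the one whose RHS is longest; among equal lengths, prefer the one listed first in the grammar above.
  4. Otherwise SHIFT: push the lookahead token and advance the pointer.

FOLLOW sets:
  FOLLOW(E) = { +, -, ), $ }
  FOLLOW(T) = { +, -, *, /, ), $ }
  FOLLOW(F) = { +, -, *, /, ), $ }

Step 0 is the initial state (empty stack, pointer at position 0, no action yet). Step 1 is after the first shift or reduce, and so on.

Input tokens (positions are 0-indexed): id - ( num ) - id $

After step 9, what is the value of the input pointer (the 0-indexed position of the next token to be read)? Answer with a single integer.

Step 1: shift id. Stack=[id] ptr=1 lookahead=- remaining=[- ( num ) - id $]
Step 2: reduce F->id. Stack=[F] ptr=1 lookahead=- remaining=[- ( num ) - id $]
Step 3: reduce T->F. Stack=[T] ptr=1 lookahead=- remaining=[- ( num ) - id $]
Step 4: reduce E->T. Stack=[E] ptr=1 lookahead=- remaining=[- ( num ) - id $]
Step 5: shift -. Stack=[E -] ptr=2 lookahead=( remaining=[( num ) - id $]
Step 6: shift (. Stack=[E - (] ptr=3 lookahead=num remaining=[num ) - id $]
Step 7: shift num. Stack=[E - ( num] ptr=4 lookahead=) remaining=[) - id $]
Step 8: reduce F->num. Stack=[E - ( F] ptr=4 lookahead=) remaining=[) - id $]
Step 9: reduce T->F. Stack=[E - ( T] ptr=4 lookahead=) remaining=[) - id $]

Answer: 4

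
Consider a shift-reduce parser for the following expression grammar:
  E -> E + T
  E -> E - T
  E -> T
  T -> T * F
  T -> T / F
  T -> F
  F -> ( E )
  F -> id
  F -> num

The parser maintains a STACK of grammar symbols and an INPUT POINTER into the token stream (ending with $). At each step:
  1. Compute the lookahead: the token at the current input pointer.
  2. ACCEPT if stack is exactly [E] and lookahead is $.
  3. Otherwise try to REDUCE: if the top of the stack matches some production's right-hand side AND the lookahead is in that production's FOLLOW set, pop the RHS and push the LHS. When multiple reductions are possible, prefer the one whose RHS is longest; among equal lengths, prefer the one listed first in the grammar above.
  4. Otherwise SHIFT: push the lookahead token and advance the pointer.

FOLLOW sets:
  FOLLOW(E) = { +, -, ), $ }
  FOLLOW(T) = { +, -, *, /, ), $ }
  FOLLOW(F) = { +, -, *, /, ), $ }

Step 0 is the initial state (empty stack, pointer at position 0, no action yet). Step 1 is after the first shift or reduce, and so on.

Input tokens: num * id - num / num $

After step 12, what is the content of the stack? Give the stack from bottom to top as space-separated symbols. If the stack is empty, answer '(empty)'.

Answer: E - T

Derivation:
Step 1: shift num. Stack=[num] ptr=1 lookahead=* remaining=[* id - num / num $]
Step 2: reduce F->num. Stack=[F] ptr=1 lookahead=* remaining=[* id - num / num $]
Step 3: reduce T->F. Stack=[T] ptr=1 lookahead=* remaining=[* id - num / num $]
Step 4: shift *. Stack=[T *] ptr=2 lookahead=id remaining=[id - num / num $]
Step 5: shift id. Stack=[T * id] ptr=3 lookahead=- remaining=[- num / num $]
Step 6: reduce F->id. Stack=[T * F] ptr=3 lookahead=- remaining=[- num / num $]
Step 7: reduce T->T * F. Stack=[T] ptr=3 lookahead=- remaining=[- num / num $]
Step 8: reduce E->T. Stack=[E] ptr=3 lookahead=- remaining=[- num / num $]
Step 9: shift -. Stack=[E -] ptr=4 lookahead=num remaining=[num / num $]
Step 10: shift num. Stack=[E - num] ptr=5 lookahead=/ remaining=[/ num $]
Step 11: reduce F->num. Stack=[E - F] ptr=5 lookahead=/ remaining=[/ num $]
Step 12: reduce T->F. Stack=[E - T] ptr=5 lookahead=/ remaining=[/ num $]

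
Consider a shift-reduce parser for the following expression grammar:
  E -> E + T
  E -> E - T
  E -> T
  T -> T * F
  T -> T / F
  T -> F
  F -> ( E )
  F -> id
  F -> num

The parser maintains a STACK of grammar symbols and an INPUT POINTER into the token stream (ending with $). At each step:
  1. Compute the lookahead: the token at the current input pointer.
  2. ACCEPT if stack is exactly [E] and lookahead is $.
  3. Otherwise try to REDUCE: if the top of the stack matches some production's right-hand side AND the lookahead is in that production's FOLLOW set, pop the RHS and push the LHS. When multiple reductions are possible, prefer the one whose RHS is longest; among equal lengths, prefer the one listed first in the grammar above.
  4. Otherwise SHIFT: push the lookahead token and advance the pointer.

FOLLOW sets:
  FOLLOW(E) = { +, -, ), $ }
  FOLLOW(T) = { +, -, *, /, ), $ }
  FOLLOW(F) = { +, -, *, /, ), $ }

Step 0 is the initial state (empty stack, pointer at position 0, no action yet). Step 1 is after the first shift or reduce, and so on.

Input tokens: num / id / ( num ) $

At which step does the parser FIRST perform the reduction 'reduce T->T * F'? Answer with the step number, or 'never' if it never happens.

Step 1: shift num. Stack=[num] ptr=1 lookahead=/ remaining=[/ id / ( num ) $]
Step 2: reduce F->num. Stack=[F] ptr=1 lookahead=/ remaining=[/ id / ( num ) $]
Step 3: reduce T->F. Stack=[T] ptr=1 lookahead=/ remaining=[/ id / ( num ) $]
Step 4: shift /. Stack=[T /] ptr=2 lookahead=id remaining=[id / ( num ) $]
Step 5: shift id. Stack=[T / id] ptr=3 lookahead=/ remaining=[/ ( num ) $]
Step 6: reduce F->id. Stack=[T / F] ptr=3 lookahead=/ remaining=[/ ( num ) $]
Step 7: reduce T->T / F. Stack=[T] ptr=3 lookahead=/ remaining=[/ ( num ) $]
Step 8: shift /. Stack=[T /] ptr=4 lookahead=( remaining=[( num ) $]
Step 9: shift (. Stack=[T / (] ptr=5 lookahead=num remaining=[num ) $]
Step 10: shift num. Stack=[T / ( num] ptr=6 lookahead=) remaining=[) $]
Step 11: reduce F->num. Stack=[T / ( F] ptr=6 lookahead=) remaining=[) $]
Step 12: reduce T->F. Stack=[T / ( T] ptr=6 lookahead=) remaining=[) $]
Step 13: reduce E->T. Stack=[T / ( E] ptr=6 lookahead=) remaining=[) $]
Step 14: shift ). Stack=[T / ( E )] ptr=7 lookahead=$ remaining=[$]
Step 15: reduce F->( E ). Stack=[T / F] ptr=7 lookahead=$ remaining=[$]
Step 16: reduce T->T / F. Stack=[T] ptr=7 lookahead=$ remaining=[$]
Step 17: reduce E->T. Stack=[E] ptr=7 lookahead=$ remaining=[$]
Step 18: accept. Stack=[E] ptr=7 lookahead=$ remaining=[$]

Answer: never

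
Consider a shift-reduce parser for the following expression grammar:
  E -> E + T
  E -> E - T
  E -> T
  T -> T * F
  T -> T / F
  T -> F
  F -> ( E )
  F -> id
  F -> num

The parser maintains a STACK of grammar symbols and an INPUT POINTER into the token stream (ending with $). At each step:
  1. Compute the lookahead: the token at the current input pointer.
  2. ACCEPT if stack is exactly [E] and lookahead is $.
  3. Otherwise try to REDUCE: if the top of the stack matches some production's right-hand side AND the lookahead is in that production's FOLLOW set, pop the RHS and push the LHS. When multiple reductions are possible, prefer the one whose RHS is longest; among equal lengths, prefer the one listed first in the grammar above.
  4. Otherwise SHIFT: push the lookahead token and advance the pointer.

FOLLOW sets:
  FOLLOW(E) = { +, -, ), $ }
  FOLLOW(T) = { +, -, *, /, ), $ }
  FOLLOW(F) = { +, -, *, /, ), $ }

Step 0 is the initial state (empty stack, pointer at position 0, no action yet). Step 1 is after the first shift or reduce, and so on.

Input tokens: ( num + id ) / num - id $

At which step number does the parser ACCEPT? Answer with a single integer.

Answer: 24

Derivation:
Step 1: shift (. Stack=[(] ptr=1 lookahead=num remaining=[num + id ) / num - id $]
Step 2: shift num. Stack=[( num] ptr=2 lookahead=+ remaining=[+ id ) / num - id $]
Step 3: reduce F->num. Stack=[( F] ptr=2 lookahead=+ remaining=[+ id ) / num - id $]
Step 4: reduce T->F. Stack=[( T] ptr=2 lookahead=+ remaining=[+ id ) / num - id $]
Step 5: reduce E->T. Stack=[( E] ptr=2 lookahead=+ remaining=[+ id ) / num - id $]
Step 6: shift +. Stack=[( E +] ptr=3 lookahead=id remaining=[id ) / num - id $]
Step 7: shift id. Stack=[( E + id] ptr=4 lookahead=) remaining=[) / num - id $]
Step 8: reduce F->id. Stack=[( E + F] ptr=4 lookahead=) remaining=[) / num - id $]
Step 9: reduce T->F. Stack=[( E + T] ptr=4 lookahead=) remaining=[) / num - id $]
Step 10: reduce E->E + T. Stack=[( E] ptr=4 lookahead=) remaining=[) / num - id $]
Step 11: shift ). Stack=[( E )] ptr=5 lookahead=/ remaining=[/ num - id $]
Step 12: reduce F->( E ). Stack=[F] ptr=5 lookahead=/ remaining=[/ num - id $]
Step 13: reduce T->F. Stack=[T] ptr=5 lookahead=/ remaining=[/ num - id $]
Step 14: shift /. Stack=[T /] ptr=6 lookahead=num remaining=[num - id $]
Step 15: shift num. Stack=[T / num] ptr=7 lookahead=- remaining=[- id $]
Step 16: reduce F->num. Stack=[T / F] ptr=7 lookahead=- remaining=[- id $]
Step 17: reduce T->T / F. Stack=[T] ptr=7 lookahead=- remaining=[- id $]
Step 18: reduce E->T. Stack=[E] ptr=7 lookahead=- remaining=[- id $]
Step 19: shift -. Stack=[E -] ptr=8 lookahead=id remaining=[id $]
Step 20: shift id. Stack=[E - id] ptr=9 lookahead=$ remaining=[$]
Step 21: reduce F->id. Stack=[E - F] ptr=9 lookahead=$ remaining=[$]
Step 22: reduce T->F. Stack=[E - T] ptr=9 lookahead=$ remaining=[$]
Step 23: reduce E->E - T. Stack=[E] ptr=9 lookahead=$ remaining=[$]
Step 24: accept. Stack=[E] ptr=9 lookahead=$ remaining=[$]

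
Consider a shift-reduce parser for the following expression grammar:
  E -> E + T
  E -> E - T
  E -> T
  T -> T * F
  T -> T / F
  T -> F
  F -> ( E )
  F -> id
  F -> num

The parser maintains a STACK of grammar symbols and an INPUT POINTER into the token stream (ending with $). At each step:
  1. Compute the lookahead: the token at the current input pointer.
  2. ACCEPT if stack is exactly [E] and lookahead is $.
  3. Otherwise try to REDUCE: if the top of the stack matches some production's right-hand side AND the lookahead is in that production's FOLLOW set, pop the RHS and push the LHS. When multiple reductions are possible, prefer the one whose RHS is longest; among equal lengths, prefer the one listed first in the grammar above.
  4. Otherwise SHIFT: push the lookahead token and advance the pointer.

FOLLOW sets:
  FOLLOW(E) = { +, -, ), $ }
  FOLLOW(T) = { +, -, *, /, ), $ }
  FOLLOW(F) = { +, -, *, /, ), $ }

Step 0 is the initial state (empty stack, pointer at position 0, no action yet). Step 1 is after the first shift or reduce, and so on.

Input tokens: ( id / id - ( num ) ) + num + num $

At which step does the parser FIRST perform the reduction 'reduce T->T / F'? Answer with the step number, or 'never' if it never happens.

Answer: 8

Derivation:
Step 1: shift (. Stack=[(] ptr=1 lookahead=id remaining=[id / id - ( num ) ) + num + num $]
Step 2: shift id. Stack=[( id] ptr=2 lookahead=/ remaining=[/ id - ( num ) ) + num + num $]
Step 3: reduce F->id. Stack=[( F] ptr=2 lookahead=/ remaining=[/ id - ( num ) ) + num + num $]
Step 4: reduce T->F. Stack=[( T] ptr=2 lookahead=/ remaining=[/ id - ( num ) ) + num + num $]
Step 5: shift /. Stack=[( T /] ptr=3 lookahead=id remaining=[id - ( num ) ) + num + num $]
Step 6: shift id. Stack=[( T / id] ptr=4 lookahead=- remaining=[- ( num ) ) + num + num $]
Step 7: reduce F->id. Stack=[( T / F] ptr=4 lookahead=- remaining=[- ( num ) ) + num + num $]
Step 8: reduce T->T / F. Stack=[( T] ptr=4 lookahead=- remaining=[- ( num ) ) + num + num $]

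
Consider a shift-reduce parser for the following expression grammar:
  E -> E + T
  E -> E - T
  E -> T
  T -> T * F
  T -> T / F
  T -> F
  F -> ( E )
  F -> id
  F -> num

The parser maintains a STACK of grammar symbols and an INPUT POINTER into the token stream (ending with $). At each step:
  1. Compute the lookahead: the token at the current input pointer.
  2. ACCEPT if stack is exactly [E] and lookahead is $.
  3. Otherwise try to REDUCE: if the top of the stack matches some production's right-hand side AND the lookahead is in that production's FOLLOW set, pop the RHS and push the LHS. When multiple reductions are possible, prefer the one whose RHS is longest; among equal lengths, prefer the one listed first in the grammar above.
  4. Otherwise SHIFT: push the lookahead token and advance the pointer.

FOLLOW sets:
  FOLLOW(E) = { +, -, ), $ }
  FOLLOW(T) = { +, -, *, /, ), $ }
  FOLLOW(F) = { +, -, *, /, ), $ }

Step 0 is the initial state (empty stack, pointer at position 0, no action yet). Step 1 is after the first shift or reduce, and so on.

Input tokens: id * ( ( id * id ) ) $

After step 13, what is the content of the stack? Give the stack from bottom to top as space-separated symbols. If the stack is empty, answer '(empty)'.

Step 1: shift id. Stack=[id] ptr=1 lookahead=* remaining=[* ( ( id * id ) ) $]
Step 2: reduce F->id. Stack=[F] ptr=1 lookahead=* remaining=[* ( ( id * id ) ) $]
Step 3: reduce T->F. Stack=[T] ptr=1 lookahead=* remaining=[* ( ( id * id ) ) $]
Step 4: shift *. Stack=[T *] ptr=2 lookahead=( remaining=[( ( id * id ) ) $]
Step 5: shift (. Stack=[T * (] ptr=3 lookahead=( remaining=[( id * id ) ) $]
Step 6: shift (. Stack=[T * ( (] ptr=4 lookahead=id remaining=[id * id ) ) $]
Step 7: shift id. Stack=[T * ( ( id] ptr=5 lookahead=* remaining=[* id ) ) $]
Step 8: reduce F->id. Stack=[T * ( ( F] ptr=5 lookahead=* remaining=[* id ) ) $]
Step 9: reduce T->F. Stack=[T * ( ( T] ptr=5 lookahead=* remaining=[* id ) ) $]
Step 10: shift *. Stack=[T * ( ( T *] ptr=6 lookahead=id remaining=[id ) ) $]
Step 11: shift id. Stack=[T * ( ( T * id] ptr=7 lookahead=) remaining=[) ) $]
Step 12: reduce F->id. Stack=[T * ( ( T * F] ptr=7 lookahead=) remaining=[) ) $]
Step 13: reduce T->T * F. Stack=[T * ( ( T] ptr=7 lookahead=) remaining=[) ) $]

Answer: T * ( ( T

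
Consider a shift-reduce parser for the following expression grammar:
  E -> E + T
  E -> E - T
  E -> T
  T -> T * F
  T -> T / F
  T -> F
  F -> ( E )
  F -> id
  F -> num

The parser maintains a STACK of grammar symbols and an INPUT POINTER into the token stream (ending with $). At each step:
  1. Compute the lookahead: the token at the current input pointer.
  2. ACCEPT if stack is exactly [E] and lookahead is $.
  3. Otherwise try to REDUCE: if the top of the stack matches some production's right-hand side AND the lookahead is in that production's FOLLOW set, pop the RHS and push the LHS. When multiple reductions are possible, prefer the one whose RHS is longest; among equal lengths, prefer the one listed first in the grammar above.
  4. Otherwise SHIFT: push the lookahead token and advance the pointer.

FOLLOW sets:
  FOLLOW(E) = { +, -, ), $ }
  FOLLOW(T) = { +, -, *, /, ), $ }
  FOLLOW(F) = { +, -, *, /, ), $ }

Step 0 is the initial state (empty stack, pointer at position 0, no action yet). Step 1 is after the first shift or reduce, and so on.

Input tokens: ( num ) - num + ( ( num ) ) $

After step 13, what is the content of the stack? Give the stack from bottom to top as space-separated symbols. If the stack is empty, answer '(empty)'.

Step 1: shift (. Stack=[(] ptr=1 lookahead=num remaining=[num ) - num + ( ( num ) ) $]
Step 2: shift num. Stack=[( num] ptr=2 lookahead=) remaining=[) - num + ( ( num ) ) $]
Step 3: reduce F->num. Stack=[( F] ptr=2 lookahead=) remaining=[) - num + ( ( num ) ) $]
Step 4: reduce T->F. Stack=[( T] ptr=2 lookahead=) remaining=[) - num + ( ( num ) ) $]
Step 5: reduce E->T. Stack=[( E] ptr=2 lookahead=) remaining=[) - num + ( ( num ) ) $]
Step 6: shift ). Stack=[( E )] ptr=3 lookahead=- remaining=[- num + ( ( num ) ) $]
Step 7: reduce F->( E ). Stack=[F] ptr=3 lookahead=- remaining=[- num + ( ( num ) ) $]
Step 8: reduce T->F. Stack=[T] ptr=3 lookahead=- remaining=[- num + ( ( num ) ) $]
Step 9: reduce E->T. Stack=[E] ptr=3 lookahead=- remaining=[- num + ( ( num ) ) $]
Step 10: shift -. Stack=[E -] ptr=4 lookahead=num remaining=[num + ( ( num ) ) $]
Step 11: shift num. Stack=[E - num] ptr=5 lookahead=+ remaining=[+ ( ( num ) ) $]
Step 12: reduce F->num. Stack=[E - F] ptr=5 lookahead=+ remaining=[+ ( ( num ) ) $]
Step 13: reduce T->F. Stack=[E - T] ptr=5 lookahead=+ remaining=[+ ( ( num ) ) $]

Answer: E - T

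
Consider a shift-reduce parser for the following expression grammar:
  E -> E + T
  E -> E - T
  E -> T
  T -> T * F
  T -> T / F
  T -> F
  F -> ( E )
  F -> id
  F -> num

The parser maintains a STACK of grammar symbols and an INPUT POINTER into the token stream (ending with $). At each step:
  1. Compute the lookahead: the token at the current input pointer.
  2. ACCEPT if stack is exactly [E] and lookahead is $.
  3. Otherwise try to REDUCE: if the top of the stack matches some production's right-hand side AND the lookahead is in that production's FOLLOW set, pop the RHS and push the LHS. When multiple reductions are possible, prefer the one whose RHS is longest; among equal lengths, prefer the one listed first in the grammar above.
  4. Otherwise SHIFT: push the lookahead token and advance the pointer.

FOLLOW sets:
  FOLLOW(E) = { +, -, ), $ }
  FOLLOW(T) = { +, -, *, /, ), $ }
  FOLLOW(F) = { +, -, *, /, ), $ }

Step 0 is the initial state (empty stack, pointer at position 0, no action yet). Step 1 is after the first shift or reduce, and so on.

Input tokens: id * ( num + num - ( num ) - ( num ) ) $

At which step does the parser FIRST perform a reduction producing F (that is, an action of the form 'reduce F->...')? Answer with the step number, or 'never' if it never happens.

Step 1: shift id. Stack=[id] ptr=1 lookahead=* remaining=[* ( num + num - ( num ) - ( num ) ) $]
Step 2: reduce F->id. Stack=[F] ptr=1 lookahead=* remaining=[* ( num + num - ( num ) - ( num ) ) $]

Answer: 2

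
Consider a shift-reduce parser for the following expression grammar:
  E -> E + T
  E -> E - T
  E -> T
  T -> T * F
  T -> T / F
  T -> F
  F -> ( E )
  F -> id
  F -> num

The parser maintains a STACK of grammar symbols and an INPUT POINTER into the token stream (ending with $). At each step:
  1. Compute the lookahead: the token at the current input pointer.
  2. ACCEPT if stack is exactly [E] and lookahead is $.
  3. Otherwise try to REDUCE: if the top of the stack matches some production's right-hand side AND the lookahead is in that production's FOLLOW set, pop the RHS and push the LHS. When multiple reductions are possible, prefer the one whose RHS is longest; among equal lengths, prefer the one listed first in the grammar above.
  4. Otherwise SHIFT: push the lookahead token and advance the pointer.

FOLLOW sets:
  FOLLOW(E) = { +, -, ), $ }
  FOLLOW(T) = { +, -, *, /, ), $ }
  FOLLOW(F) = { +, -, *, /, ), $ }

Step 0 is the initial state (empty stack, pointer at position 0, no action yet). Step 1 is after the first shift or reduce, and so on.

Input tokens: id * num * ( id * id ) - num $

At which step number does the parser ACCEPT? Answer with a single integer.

Answer: 27

Derivation:
Step 1: shift id. Stack=[id] ptr=1 lookahead=* remaining=[* num * ( id * id ) - num $]
Step 2: reduce F->id. Stack=[F] ptr=1 lookahead=* remaining=[* num * ( id * id ) - num $]
Step 3: reduce T->F. Stack=[T] ptr=1 lookahead=* remaining=[* num * ( id * id ) - num $]
Step 4: shift *. Stack=[T *] ptr=2 lookahead=num remaining=[num * ( id * id ) - num $]
Step 5: shift num. Stack=[T * num] ptr=3 lookahead=* remaining=[* ( id * id ) - num $]
Step 6: reduce F->num. Stack=[T * F] ptr=3 lookahead=* remaining=[* ( id * id ) - num $]
Step 7: reduce T->T * F. Stack=[T] ptr=3 lookahead=* remaining=[* ( id * id ) - num $]
Step 8: shift *. Stack=[T *] ptr=4 lookahead=( remaining=[( id * id ) - num $]
Step 9: shift (. Stack=[T * (] ptr=5 lookahead=id remaining=[id * id ) - num $]
Step 10: shift id. Stack=[T * ( id] ptr=6 lookahead=* remaining=[* id ) - num $]
Step 11: reduce F->id. Stack=[T * ( F] ptr=6 lookahead=* remaining=[* id ) - num $]
Step 12: reduce T->F. Stack=[T * ( T] ptr=6 lookahead=* remaining=[* id ) - num $]
Step 13: shift *. Stack=[T * ( T *] ptr=7 lookahead=id remaining=[id ) - num $]
Step 14: shift id. Stack=[T * ( T * id] ptr=8 lookahead=) remaining=[) - num $]
Step 15: reduce F->id. Stack=[T * ( T * F] ptr=8 lookahead=) remaining=[) - num $]
Step 16: reduce T->T * F. Stack=[T * ( T] ptr=8 lookahead=) remaining=[) - num $]
Step 17: reduce E->T. Stack=[T * ( E] ptr=8 lookahead=) remaining=[) - num $]
Step 18: shift ). Stack=[T * ( E )] ptr=9 lookahead=- remaining=[- num $]
Step 19: reduce F->( E ). Stack=[T * F] ptr=9 lookahead=- remaining=[- num $]
Step 20: reduce T->T * F. Stack=[T] ptr=9 lookahead=- remaining=[- num $]
Step 21: reduce E->T. Stack=[E] ptr=9 lookahead=- remaining=[- num $]
Step 22: shift -. Stack=[E -] ptr=10 lookahead=num remaining=[num $]
Step 23: shift num. Stack=[E - num] ptr=11 lookahead=$ remaining=[$]
Step 24: reduce F->num. Stack=[E - F] ptr=11 lookahead=$ remaining=[$]
Step 25: reduce T->F. Stack=[E - T] ptr=11 lookahead=$ remaining=[$]
Step 26: reduce E->E - T. Stack=[E] ptr=11 lookahead=$ remaining=[$]
Step 27: accept. Stack=[E] ptr=11 lookahead=$ remaining=[$]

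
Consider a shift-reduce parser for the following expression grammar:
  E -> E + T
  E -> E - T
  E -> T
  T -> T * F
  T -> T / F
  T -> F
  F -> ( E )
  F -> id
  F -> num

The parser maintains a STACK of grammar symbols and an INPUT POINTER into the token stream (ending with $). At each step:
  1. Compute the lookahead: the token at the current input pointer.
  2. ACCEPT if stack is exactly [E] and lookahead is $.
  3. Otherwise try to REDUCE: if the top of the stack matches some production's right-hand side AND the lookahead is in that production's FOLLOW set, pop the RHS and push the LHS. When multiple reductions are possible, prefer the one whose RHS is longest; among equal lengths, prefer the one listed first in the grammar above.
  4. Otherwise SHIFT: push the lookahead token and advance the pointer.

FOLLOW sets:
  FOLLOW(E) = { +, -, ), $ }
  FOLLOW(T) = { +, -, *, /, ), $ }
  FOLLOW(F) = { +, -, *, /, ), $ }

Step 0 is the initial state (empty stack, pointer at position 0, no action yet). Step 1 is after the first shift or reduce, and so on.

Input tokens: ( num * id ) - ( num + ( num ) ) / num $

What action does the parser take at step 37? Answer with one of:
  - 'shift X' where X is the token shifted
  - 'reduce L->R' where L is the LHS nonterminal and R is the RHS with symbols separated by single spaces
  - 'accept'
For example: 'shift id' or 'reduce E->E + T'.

Answer: reduce E->E - T

Derivation:
Step 1: shift (. Stack=[(] ptr=1 lookahead=num remaining=[num * id ) - ( num + ( num ) ) / num $]
Step 2: shift num. Stack=[( num] ptr=2 lookahead=* remaining=[* id ) - ( num + ( num ) ) / num $]
Step 3: reduce F->num. Stack=[( F] ptr=2 lookahead=* remaining=[* id ) - ( num + ( num ) ) / num $]
Step 4: reduce T->F. Stack=[( T] ptr=2 lookahead=* remaining=[* id ) - ( num + ( num ) ) / num $]
Step 5: shift *. Stack=[( T *] ptr=3 lookahead=id remaining=[id ) - ( num + ( num ) ) / num $]
Step 6: shift id. Stack=[( T * id] ptr=4 lookahead=) remaining=[) - ( num + ( num ) ) / num $]
Step 7: reduce F->id. Stack=[( T * F] ptr=4 lookahead=) remaining=[) - ( num + ( num ) ) / num $]
Step 8: reduce T->T * F. Stack=[( T] ptr=4 lookahead=) remaining=[) - ( num + ( num ) ) / num $]
Step 9: reduce E->T. Stack=[( E] ptr=4 lookahead=) remaining=[) - ( num + ( num ) ) / num $]
Step 10: shift ). Stack=[( E )] ptr=5 lookahead=- remaining=[- ( num + ( num ) ) / num $]
Step 11: reduce F->( E ). Stack=[F] ptr=5 lookahead=- remaining=[- ( num + ( num ) ) / num $]
Step 12: reduce T->F. Stack=[T] ptr=5 lookahead=- remaining=[- ( num + ( num ) ) / num $]
Step 13: reduce E->T. Stack=[E] ptr=5 lookahead=- remaining=[- ( num + ( num ) ) / num $]
Step 14: shift -. Stack=[E -] ptr=6 lookahead=( remaining=[( num + ( num ) ) / num $]
Step 15: shift (. Stack=[E - (] ptr=7 lookahead=num remaining=[num + ( num ) ) / num $]
Step 16: shift num. Stack=[E - ( num] ptr=8 lookahead=+ remaining=[+ ( num ) ) / num $]
Step 17: reduce F->num. Stack=[E - ( F] ptr=8 lookahead=+ remaining=[+ ( num ) ) / num $]
Step 18: reduce T->F. Stack=[E - ( T] ptr=8 lookahead=+ remaining=[+ ( num ) ) / num $]
Step 19: reduce E->T. Stack=[E - ( E] ptr=8 lookahead=+ remaining=[+ ( num ) ) / num $]
Step 20: shift +. Stack=[E - ( E +] ptr=9 lookahead=( remaining=[( num ) ) / num $]
Step 21: shift (. Stack=[E - ( E + (] ptr=10 lookahead=num remaining=[num ) ) / num $]
Step 22: shift num. Stack=[E - ( E + ( num] ptr=11 lookahead=) remaining=[) ) / num $]
Step 23: reduce F->num. Stack=[E - ( E + ( F] ptr=11 lookahead=) remaining=[) ) / num $]
Step 24: reduce T->F. Stack=[E - ( E + ( T] ptr=11 lookahead=) remaining=[) ) / num $]
Step 25: reduce E->T. Stack=[E - ( E + ( E] ptr=11 lookahead=) remaining=[) ) / num $]
Step 26: shift ). Stack=[E - ( E + ( E )] ptr=12 lookahead=) remaining=[) / num $]
Step 27: reduce F->( E ). Stack=[E - ( E + F] ptr=12 lookahead=) remaining=[) / num $]
Step 28: reduce T->F. Stack=[E - ( E + T] ptr=12 lookahead=) remaining=[) / num $]
Step 29: reduce E->E + T. Stack=[E - ( E] ptr=12 lookahead=) remaining=[) / num $]
Step 30: shift ). Stack=[E - ( E )] ptr=13 lookahead=/ remaining=[/ num $]
Step 31: reduce F->( E ). Stack=[E - F] ptr=13 lookahead=/ remaining=[/ num $]
Step 32: reduce T->F. Stack=[E - T] ptr=13 lookahead=/ remaining=[/ num $]
Step 33: shift /. Stack=[E - T /] ptr=14 lookahead=num remaining=[num $]
Step 34: shift num. Stack=[E - T / num] ptr=15 lookahead=$ remaining=[$]
Step 35: reduce F->num. Stack=[E - T / F] ptr=15 lookahead=$ remaining=[$]
Step 36: reduce T->T / F. Stack=[E - T] ptr=15 lookahead=$ remaining=[$]
Step 37: reduce E->E - T. Stack=[E] ptr=15 lookahead=$ remaining=[$]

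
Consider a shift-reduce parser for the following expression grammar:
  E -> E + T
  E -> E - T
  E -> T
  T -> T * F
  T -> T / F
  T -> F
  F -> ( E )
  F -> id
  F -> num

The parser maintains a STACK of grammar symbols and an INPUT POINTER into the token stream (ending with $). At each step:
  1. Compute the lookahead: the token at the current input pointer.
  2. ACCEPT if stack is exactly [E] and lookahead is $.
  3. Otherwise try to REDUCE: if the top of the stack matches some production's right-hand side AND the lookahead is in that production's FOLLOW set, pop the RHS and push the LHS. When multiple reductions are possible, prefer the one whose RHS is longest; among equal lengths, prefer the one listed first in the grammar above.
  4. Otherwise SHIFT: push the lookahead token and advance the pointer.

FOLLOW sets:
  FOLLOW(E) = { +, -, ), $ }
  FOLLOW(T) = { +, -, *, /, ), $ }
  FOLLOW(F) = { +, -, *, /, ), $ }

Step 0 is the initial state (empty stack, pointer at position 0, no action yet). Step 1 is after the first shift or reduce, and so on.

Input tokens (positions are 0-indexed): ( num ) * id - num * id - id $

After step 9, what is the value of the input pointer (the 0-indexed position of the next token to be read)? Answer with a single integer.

Step 1: shift (. Stack=[(] ptr=1 lookahead=num remaining=[num ) * id - num * id - id $]
Step 2: shift num. Stack=[( num] ptr=2 lookahead=) remaining=[) * id - num * id - id $]
Step 3: reduce F->num. Stack=[( F] ptr=2 lookahead=) remaining=[) * id - num * id - id $]
Step 4: reduce T->F. Stack=[( T] ptr=2 lookahead=) remaining=[) * id - num * id - id $]
Step 5: reduce E->T. Stack=[( E] ptr=2 lookahead=) remaining=[) * id - num * id - id $]
Step 6: shift ). Stack=[( E )] ptr=3 lookahead=* remaining=[* id - num * id - id $]
Step 7: reduce F->( E ). Stack=[F] ptr=3 lookahead=* remaining=[* id - num * id - id $]
Step 8: reduce T->F. Stack=[T] ptr=3 lookahead=* remaining=[* id - num * id - id $]
Step 9: shift *. Stack=[T *] ptr=4 lookahead=id remaining=[id - num * id - id $]

Answer: 4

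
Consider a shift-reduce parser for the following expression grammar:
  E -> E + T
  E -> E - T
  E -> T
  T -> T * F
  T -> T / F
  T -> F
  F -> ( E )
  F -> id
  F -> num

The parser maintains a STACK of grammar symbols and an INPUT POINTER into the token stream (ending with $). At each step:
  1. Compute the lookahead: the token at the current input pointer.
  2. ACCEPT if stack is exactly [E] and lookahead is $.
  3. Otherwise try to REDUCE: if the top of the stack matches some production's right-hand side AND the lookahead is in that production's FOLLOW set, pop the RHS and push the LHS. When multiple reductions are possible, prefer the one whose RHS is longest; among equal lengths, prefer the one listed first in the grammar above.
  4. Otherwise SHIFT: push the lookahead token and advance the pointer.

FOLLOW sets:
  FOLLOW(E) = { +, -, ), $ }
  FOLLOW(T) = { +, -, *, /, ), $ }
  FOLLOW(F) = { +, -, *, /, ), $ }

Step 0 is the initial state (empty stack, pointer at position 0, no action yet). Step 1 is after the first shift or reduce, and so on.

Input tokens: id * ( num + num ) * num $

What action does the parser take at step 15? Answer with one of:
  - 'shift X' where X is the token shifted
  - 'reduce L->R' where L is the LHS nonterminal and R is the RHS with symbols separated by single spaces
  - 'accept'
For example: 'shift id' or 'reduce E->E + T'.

Step 1: shift id. Stack=[id] ptr=1 lookahead=* remaining=[* ( num + num ) * num $]
Step 2: reduce F->id. Stack=[F] ptr=1 lookahead=* remaining=[* ( num + num ) * num $]
Step 3: reduce T->F. Stack=[T] ptr=1 lookahead=* remaining=[* ( num + num ) * num $]
Step 4: shift *. Stack=[T *] ptr=2 lookahead=( remaining=[( num + num ) * num $]
Step 5: shift (. Stack=[T * (] ptr=3 lookahead=num remaining=[num + num ) * num $]
Step 6: shift num. Stack=[T * ( num] ptr=4 lookahead=+ remaining=[+ num ) * num $]
Step 7: reduce F->num. Stack=[T * ( F] ptr=4 lookahead=+ remaining=[+ num ) * num $]
Step 8: reduce T->F. Stack=[T * ( T] ptr=4 lookahead=+ remaining=[+ num ) * num $]
Step 9: reduce E->T. Stack=[T * ( E] ptr=4 lookahead=+ remaining=[+ num ) * num $]
Step 10: shift +. Stack=[T * ( E +] ptr=5 lookahead=num remaining=[num ) * num $]
Step 11: shift num. Stack=[T * ( E + num] ptr=6 lookahead=) remaining=[) * num $]
Step 12: reduce F->num. Stack=[T * ( E + F] ptr=6 lookahead=) remaining=[) * num $]
Step 13: reduce T->F. Stack=[T * ( E + T] ptr=6 lookahead=) remaining=[) * num $]
Step 14: reduce E->E + T. Stack=[T * ( E] ptr=6 lookahead=) remaining=[) * num $]
Step 15: shift ). Stack=[T * ( E )] ptr=7 lookahead=* remaining=[* num $]

Answer: shift )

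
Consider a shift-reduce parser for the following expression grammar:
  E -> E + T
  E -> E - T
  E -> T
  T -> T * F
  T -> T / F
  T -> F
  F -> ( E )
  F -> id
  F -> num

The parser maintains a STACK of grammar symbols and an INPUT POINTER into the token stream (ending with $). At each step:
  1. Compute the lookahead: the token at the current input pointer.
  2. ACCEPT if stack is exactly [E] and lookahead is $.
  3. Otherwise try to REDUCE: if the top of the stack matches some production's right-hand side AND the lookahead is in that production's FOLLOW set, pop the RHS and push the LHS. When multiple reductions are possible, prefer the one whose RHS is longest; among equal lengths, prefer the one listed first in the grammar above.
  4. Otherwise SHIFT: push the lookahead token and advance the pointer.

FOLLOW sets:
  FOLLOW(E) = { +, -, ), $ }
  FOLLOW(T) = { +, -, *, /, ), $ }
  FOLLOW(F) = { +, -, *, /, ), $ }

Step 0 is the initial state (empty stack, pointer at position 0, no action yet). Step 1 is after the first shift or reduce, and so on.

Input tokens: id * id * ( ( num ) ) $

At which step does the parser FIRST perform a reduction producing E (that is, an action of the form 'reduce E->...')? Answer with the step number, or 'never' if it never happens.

Answer: 14

Derivation:
Step 1: shift id. Stack=[id] ptr=1 lookahead=* remaining=[* id * ( ( num ) ) $]
Step 2: reduce F->id. Stack=[F] ptr=1 lookahead=* remaining=[* id * ( ( num ) ) $]
Step 3: reduce T->F. Stack=[T] ptr=1 lookahead=* remaining=[* id * ( ( num ) ) $]
Step 4: shift *. Stack=[T *] ptr=2 lookahead=id remaining=[id * ( ( num ) ) $]
Step 5: shift id. Stack=[T * id] ptr=3 lookahead=* remaining=[* ( ( num ) ) $]
Step 6: reduce F->id. Stack=[T * F] ptr=3 lookahead=* remaining=[* ( ( num ) ) $]
Step 7: reduce T->T * F. Stack=[T] ptr=3 lookahead=* remaining=[* ( ( num ) ) $]
Step 8: shift *. Stack=[T *] ptr=4 lookahead=( remaining=[( ( num ) ) $]
Step 9: shift (. Stack=[T * (] ptr=5 lookahead=( remaining=[( num ) ) $]
Step 10: shift (. Stack=[T * ( (] ptr=6 lookahead=num remaining=[num ) ) $]
Step 11: shift num. Stack=[T * ( ( num] ptr=7 lookahead=) remaining=[) ) $]
Step 12: reduce F->num. Stack=[T * ( ( F] ptr=7 lookahead=) remaining=[) ) $]
Step 13: reduce T->F. Stack=[T * ( ( T] ptr=7 lookahead=) remaining=[) ) $]
Step 14: reduce E->T. Stack=[T * ( ( E] ptr=7 lookahead=) remaining=[) ) $]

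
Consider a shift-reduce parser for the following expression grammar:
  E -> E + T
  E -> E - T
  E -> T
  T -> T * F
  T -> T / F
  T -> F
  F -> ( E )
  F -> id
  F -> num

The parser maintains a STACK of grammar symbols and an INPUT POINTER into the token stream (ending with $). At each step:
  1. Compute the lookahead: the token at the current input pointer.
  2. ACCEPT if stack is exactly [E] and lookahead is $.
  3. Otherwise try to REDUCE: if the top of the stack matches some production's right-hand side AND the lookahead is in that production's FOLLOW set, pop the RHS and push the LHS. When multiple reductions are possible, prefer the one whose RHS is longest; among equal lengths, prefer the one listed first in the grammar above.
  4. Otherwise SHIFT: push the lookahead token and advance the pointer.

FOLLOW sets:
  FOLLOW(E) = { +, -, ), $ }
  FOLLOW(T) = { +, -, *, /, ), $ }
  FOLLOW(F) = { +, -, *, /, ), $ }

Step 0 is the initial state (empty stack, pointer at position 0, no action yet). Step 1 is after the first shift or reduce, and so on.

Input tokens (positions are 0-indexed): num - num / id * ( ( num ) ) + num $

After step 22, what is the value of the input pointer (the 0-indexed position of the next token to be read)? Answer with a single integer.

Answer: 10

Derivation:
Step 1: shift num. Stack=[num] ptr=1 lookahead=- remaining=[- num / id * ( ( num ) ) + num $]
Step 2: reduce F->num. Stack=[F] ptr=1 lookahead=- remaining=[- num / id * ( ( num ) ) + num $]
Step 3: reduce T->F. Stack=[T] ptr=1 lookahead=- remaining=[- num / id * ( ( num ) ) + num $]
Step 4: reduce E->T. Stack=[E] ptr=1 lookahead=- remaining=[- num / id * ( ( num ) ) + num $]
Step 5: shift -. Stack=[E -] ptr=2 lookahead=num remaining=[num / id * ( ( num ) ) + num $]
Step 6: shift num. Stack=[E - num] ptr=3 lookahead=/ remaining=[/ id * ( ( num ) ) + num $]
Step 7: reduce F->num. Stack=[E - F] ptr=3 lookahead=/ remaining=[/ id * ( ( num ) ) + num $]
Step 8: reduce T->F. Stack=[E - T] ptr=3 lookahead=/ remaining=[/ id * ( ( num ) ) + num $]
Step 9: shift /. Stack=[E - T /] ptr=4 lookahead=id remaining=[id * ( ( num ) ) + num $]
Step 10: shift id. Stack=[E - T / id] ptr=5 lookahead=* remaining=[* ( ( num ) ) + num $]
Step 11: reduce F->id. Stack=[E - T / F] ptr=5 lookahead=* remaining=[* ( ( num ) ) + num $]
Step 12: reduce T->T / F. Stack=[E - T] ptr=5 lookahead=* remaining=[* ( ( num ) ) + num $]
Step 13: shift *. Stack=[E - T *] ptr=6 lookahead=( remaining=[( ( num ) ) + num $]
Step 14: shift (. Stack=[E - T * (] ptr=7 lookahead=( remaining=[( num ) ) + num $]
Step 15: shift (. Stack=[E - T * ( (] ptr=8 lookahead=num remaining=[num ) ) + num $]
Step 16: shift num. Stack=[E - T * ( ( num] ptr=9 lookahead=) remaining=[) ) + num $]
Step 17: reduce F->num. Stack=[E - T * ( ( F] ptr=9 lookahead=) remaining=[) ) + num $]
Step 18: reduce T->F. Stack=[E - T * ( ( T] ptr=9 lookahead=) remaining=[) ) + num $]
Step 19: reduce E->T. Stack=[E - T * ( ( E] ptr=9 lookahead=) remaining=[) ) + num $]
Step 20: shift ). Stack=[E - T * ( ( E )] ptr=10 lookahead=) remaining=[) + num $]
Step 21: reduce F->( E ). Stack=[E - T * ( F] ptr=10 lookahead=) remaining=[) + num $]
Step 22: reduce T->F. Stack=[E - T * ( T] ptr=10 lookahead=) remaining=[) + num $]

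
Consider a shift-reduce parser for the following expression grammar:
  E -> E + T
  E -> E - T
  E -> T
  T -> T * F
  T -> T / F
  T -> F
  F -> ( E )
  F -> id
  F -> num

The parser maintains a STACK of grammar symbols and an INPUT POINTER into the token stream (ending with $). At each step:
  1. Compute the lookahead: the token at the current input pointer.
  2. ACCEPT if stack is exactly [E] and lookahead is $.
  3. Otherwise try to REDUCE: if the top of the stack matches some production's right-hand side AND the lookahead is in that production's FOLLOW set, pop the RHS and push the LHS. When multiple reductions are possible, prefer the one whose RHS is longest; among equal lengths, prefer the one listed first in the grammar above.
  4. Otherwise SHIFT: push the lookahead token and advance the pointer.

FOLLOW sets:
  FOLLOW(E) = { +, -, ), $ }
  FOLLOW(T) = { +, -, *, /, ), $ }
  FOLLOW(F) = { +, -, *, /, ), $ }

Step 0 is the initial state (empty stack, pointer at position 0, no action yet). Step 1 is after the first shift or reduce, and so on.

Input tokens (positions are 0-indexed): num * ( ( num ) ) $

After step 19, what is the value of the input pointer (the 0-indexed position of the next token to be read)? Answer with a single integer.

Step 1: shift num. Stack=[num] ptr=1 lookahead=* remaining=[* ( ( num ) ) $]
Step 2: reduce F->num. Stack=[F] ptr=1 lookahead=* remaining=[* ( ( num ) ) $]
Step 3: reduce T->F. Stack=[T] ptr=1 lookahead=* remaining=[* ( ( num ) ) $]
Step 4: shift *. Stack=[T *] ptr=2 lookahead=( remaining=[( ( num ) ) $]
Step 5: shift (. Stack=[T * (] ptr=3 lookahead=( remaining=[( num ) ) $]
Step 6: shift (. Stack=[T * ( (] ptr=4 lookahead=num remaining=[num ) ) $]
Step 7: shift num. Stack=[T * ( ( num] ptr=5 lookahead=) remaining=[) ) $]
Step 8: reduce F->num. Stack=[T * ( ( F] ptr=5 lookahead=) remaining=[) ) $]
Step 9: reduce T->F. Stack=[T * ( ( T] ptr=5 lookahead=) remaining=[) ) $]
Step 10: reduce E->T. Stack=[T * ( ( E] ptr=5 lookahead=) remaining=[) ) $]
Step 11: shift ). Stack=[T * ( ( E )] ptr=6 lookahead=) remaining=[) $]
Step 12: reduce F->( E ). Stack=[T * ( F] ptr=6 lookahead=) remaining=[) $]
Step 13: reduce T->F. Stack=[T * ( T] ptr=6 lookahead=) remaining=[) $]
Step 14: reduce E->T. Stack=[T * ( E] ptr=6 lookahead=) remaining=[) $]
Step 15: shift ). Stack=[T * ( E )] ptr=7 lookahead=$ remaining=[$]
Step 16: reduce F->( E ). Stack=[T * F] ptr=7 lookahead=$ remaining=[$]
Step 17: reduce T->T * F. Stack=[T] ptr=7 lookahead=$ remaining=[$]
Step 18: reduce E->T. Stack=[E] ptr=7 lookahead=$ remaining=[$]
Step 19: accept. Stack=[E] ptr=7 lookahead=$ remaining=[$]

Answer: 7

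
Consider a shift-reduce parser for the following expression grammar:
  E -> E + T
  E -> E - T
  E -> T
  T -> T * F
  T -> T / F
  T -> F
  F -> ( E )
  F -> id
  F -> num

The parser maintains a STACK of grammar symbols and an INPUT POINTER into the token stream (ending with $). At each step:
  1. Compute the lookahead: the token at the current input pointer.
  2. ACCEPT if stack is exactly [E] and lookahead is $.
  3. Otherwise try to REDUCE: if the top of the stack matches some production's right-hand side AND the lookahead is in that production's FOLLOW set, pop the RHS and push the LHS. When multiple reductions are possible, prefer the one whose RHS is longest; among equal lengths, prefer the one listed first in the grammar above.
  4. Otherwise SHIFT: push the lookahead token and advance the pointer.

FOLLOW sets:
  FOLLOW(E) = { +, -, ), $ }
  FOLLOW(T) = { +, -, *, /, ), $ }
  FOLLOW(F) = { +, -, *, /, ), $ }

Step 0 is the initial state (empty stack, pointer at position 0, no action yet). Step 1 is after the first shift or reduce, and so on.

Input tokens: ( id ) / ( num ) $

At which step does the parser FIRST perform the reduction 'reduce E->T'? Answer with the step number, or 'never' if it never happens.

Answer: 5

Derivation:
Step 1: shift (. Stack=[(] ptr=1 lookahead=id remaining=[id ) / ( num ) $]
Step 2: shift id. Stack=[( id] ptr=2 lookahead=) remaining=[) / ( num ) $]
Step 3: reduce F->id. Stack=[( F] ptr=2 lookahead=) remaining=[) / ( num ) $]
Step 4: reduce T->F. Stack=[( T] ptr=2 lookahead=) remaining=[) / ( num ) $]
Step 5: reduce E->T. Stack=[( E] ptr=2 lookahead=) remaining=[) / ( num ) $]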